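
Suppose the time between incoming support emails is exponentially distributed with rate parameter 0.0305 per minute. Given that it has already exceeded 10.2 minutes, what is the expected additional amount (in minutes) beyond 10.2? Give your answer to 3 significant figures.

By memorylessness, the remaining amount past any threshold is again Exp(λ) with mean 1/λ = 32.7869 minutes.

32.8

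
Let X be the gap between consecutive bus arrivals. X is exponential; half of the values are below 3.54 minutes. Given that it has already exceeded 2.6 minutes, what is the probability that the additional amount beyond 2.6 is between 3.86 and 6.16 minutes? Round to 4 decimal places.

0.1703

For an exponential, median = ln(2)/λ, so λ = ln 2 / 3.54 = 0.195804 per minute.
Memoryless: the residual past 2.6 is again Exp(λ).
P(3.86 < residual < 6.16) = e^(−λ·3.86) − e^(−λ·6.16) = 0.46963 − 0.29935 ≈ 0.1703.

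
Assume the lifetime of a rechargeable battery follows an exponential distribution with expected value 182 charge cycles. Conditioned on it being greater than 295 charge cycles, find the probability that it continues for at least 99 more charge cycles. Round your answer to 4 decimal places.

The rate is λ = 1/182 = 0.00549451 per charge cycle.
By the memoryless property, P(X > 295+99 | X > 295) = P(X > 99).
P(X > 99) = e^(−0.54396) ≈ 0.5804.

0.5804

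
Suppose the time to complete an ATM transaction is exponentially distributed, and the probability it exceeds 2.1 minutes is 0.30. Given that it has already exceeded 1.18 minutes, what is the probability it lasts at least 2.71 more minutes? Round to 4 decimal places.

From e^(−λ·2.1) = 0.30, λ = −ln(0.30)/2.1 = 0.57332.
Memoryless: P(X > 1.18+2.71 | X > 1.18) = P(X > 2.71) = e^(−0.57332·2.71) ≈ 0.2115.

0.2115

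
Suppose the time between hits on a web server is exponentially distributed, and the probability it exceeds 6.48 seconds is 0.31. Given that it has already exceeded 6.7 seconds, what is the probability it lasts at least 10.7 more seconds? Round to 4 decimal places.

0.1446

From e^(−λ·6.48) = 0.31, λ = −ln(0.31)/6.48 = 0.180738.
Memoryless: P(X > 6.7+10.7 | X > 6.7) = P(X > 10.7) = e^(−0.180738·10.7) ≈ 0.1446.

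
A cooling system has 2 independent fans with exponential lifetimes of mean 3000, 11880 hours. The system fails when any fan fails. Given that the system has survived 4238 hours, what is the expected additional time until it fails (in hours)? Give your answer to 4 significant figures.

2395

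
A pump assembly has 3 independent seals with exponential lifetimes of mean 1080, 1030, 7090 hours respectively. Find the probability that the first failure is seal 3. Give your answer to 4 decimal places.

Rates: λ_i = 1/mean_i → 0.000925926, 0.000970874, 0.000141044; Σλ = 0.00203784.
P(seal 3 first) = λ_3/Σλ = 0.000141044/0.00203784 ≈ 0.0692.

0.0692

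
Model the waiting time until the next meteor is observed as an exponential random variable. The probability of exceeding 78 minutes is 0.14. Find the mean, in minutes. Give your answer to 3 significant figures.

e^(−λ·78) = 0.14 ⇒ λ = −ln(0.14)/78 = 0.0252066.
Mean = 1/λ = 39.6722 minutes.

39.7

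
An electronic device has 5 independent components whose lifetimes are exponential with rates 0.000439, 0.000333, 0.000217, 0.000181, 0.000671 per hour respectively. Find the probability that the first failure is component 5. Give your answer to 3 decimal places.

The time to first failure is exponential with rate Σλ = 0.000439 + 0.000333 + 0.000217 + 0.000181 + 0.000671 = 0.001841.
P(component 5 first) = λ_5/Σλ = 0.000671/0.001841 ≈ 0.364.

0.364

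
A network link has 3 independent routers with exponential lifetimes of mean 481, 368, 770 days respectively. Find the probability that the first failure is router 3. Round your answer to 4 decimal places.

Rates: λ_i = 1/mean_i → 0.002079, 0.00271739, 0.0012987; Σλ = 0.00609509.
P(router 3 first) = λ_3/Σλ = 0.0012987/0.00609509 ≈ 0.2131.

0.2131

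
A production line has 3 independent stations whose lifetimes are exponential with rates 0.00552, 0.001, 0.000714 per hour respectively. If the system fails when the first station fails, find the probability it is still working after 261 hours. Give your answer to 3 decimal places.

0.151

The time to first failure is exponential with rate Σλ = 0.00552 + 0.001 + 0.000714 = 0.007234.
P(min > 261) = e^(−0.007234·261) = e^(−1.8881) ≈ 0.151.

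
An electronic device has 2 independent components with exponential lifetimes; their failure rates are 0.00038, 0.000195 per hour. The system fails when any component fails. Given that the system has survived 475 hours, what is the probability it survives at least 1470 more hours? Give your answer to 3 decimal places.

Time to first failure ~ Exp(Σλ) with Σλ = 0.000575.
By memorylessness, P(T > 475+1470 | T > 475) = P(T > 1470) = e^(−0.000575·1470) ≈ 0.429.

0.429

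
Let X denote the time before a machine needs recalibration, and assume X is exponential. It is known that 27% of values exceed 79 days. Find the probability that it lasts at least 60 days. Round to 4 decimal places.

0.3699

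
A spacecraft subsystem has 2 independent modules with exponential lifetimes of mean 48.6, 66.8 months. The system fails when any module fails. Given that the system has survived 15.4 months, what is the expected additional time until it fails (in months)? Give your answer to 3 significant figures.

First-failure rate Σλ = 1/48.6 + 1/66.8 = 0.0355462.
By memorylessness the expected residual is 1/Σλ = 28.1324 months, regardless of the 15.4 already elapsed.

28.1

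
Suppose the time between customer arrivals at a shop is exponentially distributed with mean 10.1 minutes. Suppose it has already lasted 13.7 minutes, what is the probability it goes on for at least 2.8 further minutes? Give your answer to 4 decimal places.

0.7579

The rate is λ = 1/10.1 = 0.0990099 per minute.
P(X > s+t | X > s) = e^(−λ(s+t))/e^(−λs) = e^(−λt), independent of s = 13.7.
P(X > 2.8) = e^(−0.27723) ≈ 0.7579.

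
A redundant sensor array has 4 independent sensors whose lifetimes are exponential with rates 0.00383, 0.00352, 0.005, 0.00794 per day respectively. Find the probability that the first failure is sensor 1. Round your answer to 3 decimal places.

0.189

The time to first failure is exponential with rate Σλ = 0.00383 + 0.00352 + 0.005 + 0.00794 = 0.02029.
P(sensor 1 first) = λ_1/Σλ = 0.00383/0.02029 ≈ 0.189.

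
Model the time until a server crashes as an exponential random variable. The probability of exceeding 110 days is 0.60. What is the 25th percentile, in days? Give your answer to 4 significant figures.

61.95

e^(−λ·110) = 0.60 ⇒ λ = −ln(0.60)/110 = 0.00464387.
25th percentile: 1 − e^(−λt) = 0.25, t = −ln(0.75)/λ = 61.9488 days.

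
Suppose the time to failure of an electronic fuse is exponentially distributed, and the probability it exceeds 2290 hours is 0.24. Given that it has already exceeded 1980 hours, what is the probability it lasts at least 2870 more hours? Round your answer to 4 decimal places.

0.1672

From e^(−λ·2290) = 0.24, λ = −ln(0.24)/2290 = 0.000623195.
Memoryless: P(X > 1980+2870 | X > 1980) = P(X > 2870) = e^(−0.000623195·2870) ≈ 0.1672.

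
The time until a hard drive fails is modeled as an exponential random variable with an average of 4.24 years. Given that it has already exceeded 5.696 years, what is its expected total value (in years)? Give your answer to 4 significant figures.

The rate is λ = 1/4.24 = 0.235849 per year.
By memorylessness, E[X | X > 5.696] = 5.696 + 1/λ = 5.696 + 4.24 = 9.936 years.

9.936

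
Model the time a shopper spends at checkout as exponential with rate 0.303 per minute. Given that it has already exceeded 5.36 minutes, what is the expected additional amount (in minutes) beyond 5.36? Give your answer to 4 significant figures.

3.300

By memorylessness, the remaining amount past any threshold is again Exp(λ) with mean 1/λ = 3.30033 minutes.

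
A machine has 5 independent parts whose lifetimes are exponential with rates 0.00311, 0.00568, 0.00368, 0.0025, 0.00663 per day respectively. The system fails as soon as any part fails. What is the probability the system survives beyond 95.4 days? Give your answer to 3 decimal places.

0.127

The time to first failure is exponential with rate Σλ = 0.00311 + 0.00568 + 0.00368 + 0.0025 + 0.00663 = 0.0216.
P(min > 95.4) = e^(−0.0216·95.4) = e^(−2.0606) ≈ 0.127.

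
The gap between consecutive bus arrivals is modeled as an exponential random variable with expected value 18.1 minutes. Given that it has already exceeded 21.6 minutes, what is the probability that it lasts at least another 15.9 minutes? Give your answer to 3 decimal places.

0.415

The rate is λ = 1/18.1 = 0.0552486 per minute.
The exponential is memoryless, so the remaining time is again Exp(λ): the condition X > 21.6 is irrelevant.
P(X > 15.9) = e^(−0.87845) ≈ 0.415.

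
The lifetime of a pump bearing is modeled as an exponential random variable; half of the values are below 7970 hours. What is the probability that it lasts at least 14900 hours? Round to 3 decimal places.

For an exponential, median = ln(2)/λ, so λ = ln 2 / 7970 = 0.0000869695 per hour.
P(X > 14900) = e^(−λ·14900) = e^(−1.2958) ≈ 0.274.

0.274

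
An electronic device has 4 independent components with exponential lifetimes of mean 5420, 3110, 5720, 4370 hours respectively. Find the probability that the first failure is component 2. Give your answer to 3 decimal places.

Rates: λ_i = 1/mean_i → 0.000184502, 0.000321543, 0.000174825, 0.000228833; Σλ = 0.000909703.
P(component 2 first) = λ_2/Σλ = 0.000321543/0.000909703 ≈ 0.353.

0.353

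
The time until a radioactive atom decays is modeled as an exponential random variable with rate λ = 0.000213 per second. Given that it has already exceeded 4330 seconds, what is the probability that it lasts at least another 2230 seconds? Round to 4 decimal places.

The exponential is memoryless, so the remaining time is again Exp(λ): the condition X > 4330 is irrelevant.
P(X > 2230) = e^(−0.47499) ≈ 0.6219.

0.6219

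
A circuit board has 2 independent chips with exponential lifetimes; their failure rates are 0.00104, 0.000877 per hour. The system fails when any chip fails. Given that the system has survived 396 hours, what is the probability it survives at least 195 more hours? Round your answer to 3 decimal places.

Time to first failure ~ Exp(Σλ) with Σλ = 0.001917.
By memorylessness, P(T > 396+195 | T > 396) = P(T > 195) = e^(−0.001917·195) ≈ 0.688.

0.688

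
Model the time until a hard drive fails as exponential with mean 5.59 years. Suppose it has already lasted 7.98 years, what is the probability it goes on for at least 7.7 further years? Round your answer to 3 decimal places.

0.252

The rate is λ = 1/5.59 = 0.178891 per year.
By the memoryless property, P(X > 7.98+7.7 | X > 7.98) = P(X > 7.7).
P(X > 7.7) = e^(−1.3775) ≈ 0.252.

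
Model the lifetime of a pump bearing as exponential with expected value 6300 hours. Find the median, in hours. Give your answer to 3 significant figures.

4370

The rate is λ = 1/6300 = 0.00015873 per hour.
Set 1 − e^(−λt) = 0.5, so t = −ln(0.5)/λ = 0.69315/0.00015873 ≈ 4366.83 hours.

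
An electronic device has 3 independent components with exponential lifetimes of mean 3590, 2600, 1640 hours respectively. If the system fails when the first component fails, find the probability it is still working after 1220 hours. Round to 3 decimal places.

0.212

The first failure time is exponential with rate Σλ_i = 1/3590 + 1/2600 + 1/1640 = 0.00127292 per hour.
P(min > 1220) = e^(−0.00127292·1220) = e^(−1.553) ≈ 0.212.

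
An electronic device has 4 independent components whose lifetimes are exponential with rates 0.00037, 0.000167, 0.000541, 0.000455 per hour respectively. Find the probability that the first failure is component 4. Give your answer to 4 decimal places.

The time to first failure is exponential with rate Σλ = 0.00037 + 0.000167 + 0.000541 + 0.000455 = 0.001533.
P(component 4 first) = λ_4/Σλ = 0.000455/0.001533 ≈ 0.2968.

0.2968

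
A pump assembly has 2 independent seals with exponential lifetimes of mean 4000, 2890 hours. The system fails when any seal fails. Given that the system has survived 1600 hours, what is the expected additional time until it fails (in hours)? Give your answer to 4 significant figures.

First-failure rate Σλ = 1/4000 + 1/2890 = 0.000596021.
By memorylessness the expected residual is 1/Σλ = 1677.79 hours, regardless of the 1600 already elapsed.

1678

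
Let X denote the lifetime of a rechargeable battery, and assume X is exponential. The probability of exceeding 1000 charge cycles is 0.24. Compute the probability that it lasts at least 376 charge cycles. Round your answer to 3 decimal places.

e^(−λ·1000) = 0.24 ⇒ λ = −ln(0.24)/1000 = 0.00142712.
P(X > 376) = e^(−0.00142712·376) = e^(−0.5366) ≈ 0.585.

0.585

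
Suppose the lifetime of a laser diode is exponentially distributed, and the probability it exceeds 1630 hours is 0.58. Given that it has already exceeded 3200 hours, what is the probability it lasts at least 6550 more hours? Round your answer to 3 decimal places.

0.112

From e^(−λ·1630) = 0.58, λ = −ln(0.58)/1630 = 0.000334188.
Memoryless: P(X > 3200+6550 | X > 3200) = P(X > 6550) = e^(−0.000334188·6550) ≈ 0.112.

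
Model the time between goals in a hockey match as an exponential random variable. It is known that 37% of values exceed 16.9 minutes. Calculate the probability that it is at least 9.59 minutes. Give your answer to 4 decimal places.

0.5688

e^(−λ·16.9) = 0.37 ⇒ λ = −ln(0.37)/16.9 = 0.0588315.
P(X > 9.59) = e^(−0.0588315·9.59) = e^(−0.56419) ≈ 0.5688.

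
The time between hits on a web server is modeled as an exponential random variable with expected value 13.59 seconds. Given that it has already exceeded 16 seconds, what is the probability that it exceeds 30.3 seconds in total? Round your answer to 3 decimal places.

0.349

The rate is λ = 1/13.59 = 0.0735835 per second.
By the memoryless property, P(X > 16+14.3 | X > 16) = P(X > 14.3).
P(X > 14.3) = e^(−1.0522) ≈ 0.349.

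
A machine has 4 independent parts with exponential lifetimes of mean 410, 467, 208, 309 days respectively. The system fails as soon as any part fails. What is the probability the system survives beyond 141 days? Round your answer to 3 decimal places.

0.169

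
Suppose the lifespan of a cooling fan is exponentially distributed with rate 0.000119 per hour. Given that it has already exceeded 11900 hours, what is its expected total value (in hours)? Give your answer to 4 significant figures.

20300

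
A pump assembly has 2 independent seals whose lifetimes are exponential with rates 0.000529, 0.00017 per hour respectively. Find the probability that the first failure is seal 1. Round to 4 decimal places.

0.7568

The time to first failure is exponential with rate Σλ = 0.000529 + 0.00017 = 0.000699.
P(seal 1 first) = λ_1/Σλ = 0.000529/0.000699 ≈ 0.7568.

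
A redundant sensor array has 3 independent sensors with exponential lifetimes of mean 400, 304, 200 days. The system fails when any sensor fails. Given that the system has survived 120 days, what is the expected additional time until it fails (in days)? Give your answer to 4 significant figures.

92.68

First-failure rate Σλ = 1/400 + 1/304 + 1/200 = 0.0107895.
By memorylessness the expected residual is 1/Σλ = 92.6829 days, regardless of the 120 already elapsed.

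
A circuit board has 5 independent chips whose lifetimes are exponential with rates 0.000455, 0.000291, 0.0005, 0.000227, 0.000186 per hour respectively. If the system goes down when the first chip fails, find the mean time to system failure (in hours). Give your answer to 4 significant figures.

602.8

The time to first failure is exponential with rate Σλ = 0.000455 + 0.000291 + 0.0005 + 0.000227 + 0.000186 = 0.001659.
E[min] = 1/Σλ = 1/0.001659 = 602.773 hours.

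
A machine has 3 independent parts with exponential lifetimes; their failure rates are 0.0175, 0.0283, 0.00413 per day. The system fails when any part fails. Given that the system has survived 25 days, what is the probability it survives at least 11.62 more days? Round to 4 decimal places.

0.5598

Time to first failure ~ Exp(Σλ) with Σλ = 0.04993.
By memorylessness, P(T > 25+11.62 | T > 25) = P(T > 11.62) = e^(−0.04993·11.62) ≈ 0.5598.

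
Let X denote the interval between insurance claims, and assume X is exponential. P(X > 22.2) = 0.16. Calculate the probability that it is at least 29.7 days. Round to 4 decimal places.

e^(−λ·22.2) = 0.16 ⇒ λ = −ln(0.16)/22.2 = 0.0825487.
P(X > 29.7) = e^(−0.0825487·29.7) = e^(−2.4517) ≈ 0.0861.

0.0861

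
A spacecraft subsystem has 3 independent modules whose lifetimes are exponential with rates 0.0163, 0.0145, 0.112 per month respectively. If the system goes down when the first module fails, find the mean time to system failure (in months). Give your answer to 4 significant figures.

The time to first failure is exponential with rate Σλ = 0.0163 + 0.0145 + 0.112 = 0.1428.
E[min] = 1/Σλ = 1/0.1428 = 7.0028 months.

7.003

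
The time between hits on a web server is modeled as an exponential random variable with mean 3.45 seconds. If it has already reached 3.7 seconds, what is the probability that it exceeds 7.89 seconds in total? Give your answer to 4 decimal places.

The rate is λ = 1/3.45 = 0.289855 per second.
The exponential is memoryless, so the remaining time is again Exp(λ): the condition X > 3.7 is irrelevant.
P(X > 4.19) = e^(−1.2145) ≈ 0.2969.

0.2969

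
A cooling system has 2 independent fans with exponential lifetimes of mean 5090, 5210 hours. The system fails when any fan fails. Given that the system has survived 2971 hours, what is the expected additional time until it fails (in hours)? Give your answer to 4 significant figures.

2575

First-failure rate Σλ = 1/5090 + 1/5210 = 0.000388402.
By memorylessness the expected residual is 1/Σλ = 2574.65 hours, regardless of the 2971 already elapsed.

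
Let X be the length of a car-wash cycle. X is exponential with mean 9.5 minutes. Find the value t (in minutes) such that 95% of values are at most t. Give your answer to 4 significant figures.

28.46

The rate is λ = 1/9.5 = 0.105263 per minute.
Set 1 − e^(−λt) = 0.95, so t = −ln(0.05)/λ = 2.9957/0.105263 ≈ 28.4595 minutes.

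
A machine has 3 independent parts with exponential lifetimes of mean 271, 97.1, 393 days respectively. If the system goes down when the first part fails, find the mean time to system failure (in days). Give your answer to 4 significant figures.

60.48

The first failure time is exponential with rate Σλ_i = 1/271 + 1/97.1 + 1/393 = 0.0165332 per day.
E[min] = 1/Σλ = 1/0.0165332 = 60.4843 days.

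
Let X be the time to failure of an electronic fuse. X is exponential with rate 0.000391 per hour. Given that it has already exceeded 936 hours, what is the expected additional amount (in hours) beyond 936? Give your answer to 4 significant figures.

By memorylessness, the remaining amount past any threshold is again Exp(λ) with mean 1/λ = 2557.54 hours.

2558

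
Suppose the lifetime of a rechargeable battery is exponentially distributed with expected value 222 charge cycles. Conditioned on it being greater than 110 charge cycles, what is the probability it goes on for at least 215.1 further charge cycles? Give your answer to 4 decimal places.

0.3795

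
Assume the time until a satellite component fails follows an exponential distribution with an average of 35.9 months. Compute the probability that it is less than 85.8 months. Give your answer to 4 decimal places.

The rate is λ = 1/35.9 = 0.0278552 per month.
P(X ≤ 85.8) = 1 − e^(−λ·85.8) = 1 − e^(−2.39) ≈ 0.9084.

0.9084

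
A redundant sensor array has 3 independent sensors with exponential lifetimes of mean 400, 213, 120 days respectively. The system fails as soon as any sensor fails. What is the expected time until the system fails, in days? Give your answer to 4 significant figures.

64.40

The first failure time is exponential with rate Σλ_i = 1/400 + 1/213 + 1/120 = 0.0155282 per day.
E[min] = 1/Σλ = 1/0.0155282 = 64.3991 days.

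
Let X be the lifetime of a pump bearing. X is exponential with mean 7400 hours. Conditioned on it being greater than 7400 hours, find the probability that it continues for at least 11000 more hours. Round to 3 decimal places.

The rate is λ = 1/7400 = 0.000135135 per hour.
P(X > s+t | X > s) = e^(−λ(s+t))/e^(−λs) = e^(−λt), independent of s = 7400.
P(X > 11000) = e^(−1.4865) ≈ 0.226.

0.226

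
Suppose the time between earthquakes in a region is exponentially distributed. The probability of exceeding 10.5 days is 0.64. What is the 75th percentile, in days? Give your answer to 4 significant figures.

e^(−λ·10.5) = 0.64 ⇒ λ = −ln(0.64)/10.5 = 0.0425035.
75th percentile: 1 − e^(−λt) = 0.75, t = −ln(0.25)/λ = 32.616 days.

32.62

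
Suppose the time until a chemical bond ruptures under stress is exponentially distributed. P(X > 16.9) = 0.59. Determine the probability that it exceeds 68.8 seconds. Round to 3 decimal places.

e^(−λ·16.9) = 0.59 ⇒ λ = −ln(0.59)/16.9 = 0.0312209.
P(X > 68.8) = e^(−0.0312209·68.8) = e^(−2.148) ≈ 0.117.

0.117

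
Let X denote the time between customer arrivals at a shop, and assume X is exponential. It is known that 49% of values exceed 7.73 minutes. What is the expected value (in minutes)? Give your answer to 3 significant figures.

e^(−λ·7.73) = 0.49 ⇒ λ = −ln(0.49)/7.73 = 0.0922833.
Mean = 1/λ = 10.8362 minutes.

10.8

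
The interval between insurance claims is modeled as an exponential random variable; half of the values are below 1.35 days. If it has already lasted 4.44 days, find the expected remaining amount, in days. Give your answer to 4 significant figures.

1.948

For an exponential, median = ln(2)/λ, so λ = ln 2 / 1.35 = 0.513442 per day.
By memorylessness, the remaining amount past any threshold is again Exp(λ) with mean 1/λ = 1.94764 days.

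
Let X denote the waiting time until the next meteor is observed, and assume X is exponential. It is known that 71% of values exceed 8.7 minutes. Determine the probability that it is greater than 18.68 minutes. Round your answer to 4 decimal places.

e^(−λ·8.7) = 0.71 ⇒ λ = −ln(0.71)/8.7 = 0.0393667.
P(X > 18.68) = e^(−0.0393667·18.68) = e^(−0.73537) ≈ 0.4793.

0.4793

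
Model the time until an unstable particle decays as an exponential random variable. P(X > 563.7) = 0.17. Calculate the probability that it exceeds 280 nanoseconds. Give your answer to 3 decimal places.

e^(−λ·563.7) = 0.17 ⇒ λ = −ln(0.17)/563.7 = 0.00314344.
P(X > 280) = e^(−0.00314344·280) = e^(−0.88016) ≈ 0.415.

0.415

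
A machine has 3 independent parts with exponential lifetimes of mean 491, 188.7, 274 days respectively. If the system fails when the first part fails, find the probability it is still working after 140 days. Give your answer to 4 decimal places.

0.2148

The first failure time is exponential with rate Σλ_i = 1/491 + 1/188.7 + 1/274 = 0.0109857 per day.
P(min > 140) = e^(−0.0109857·140) = e^(−1.538) ≈ 0.2148.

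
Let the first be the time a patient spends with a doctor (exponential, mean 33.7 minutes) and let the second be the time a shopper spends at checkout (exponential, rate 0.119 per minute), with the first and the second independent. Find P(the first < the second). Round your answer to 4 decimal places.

λ_1 = 1/33.7 = 0.0296736, λ_2 = 0.119.
For independent exponentials, P(the first < the second) = λ_1/(λ_1+λ_2) = 0.0296736/0.148674 ≈ 0.1996.

0.1996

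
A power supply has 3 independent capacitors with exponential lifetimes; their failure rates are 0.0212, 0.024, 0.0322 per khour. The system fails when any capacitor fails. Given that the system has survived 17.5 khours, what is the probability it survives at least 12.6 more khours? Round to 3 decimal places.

Time to first failure ~ Exp(Σλ) with Σλ = 0.0774.
By memorylessness, P(T > 17.5+12.6 | T > 17.5) = P(T > 12.6) = e^(−0.0774·12.6) ≈ 0.377.

0.377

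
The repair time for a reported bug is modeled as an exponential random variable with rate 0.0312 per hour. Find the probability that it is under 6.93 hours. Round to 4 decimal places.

0.1944

P(X ≤ 6.93) = 1 − e^(−λ·6.93) = 1 − e^(−0.21622) ≈ 0.1944.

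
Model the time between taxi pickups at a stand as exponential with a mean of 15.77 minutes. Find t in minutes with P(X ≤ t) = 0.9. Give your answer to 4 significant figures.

The rate is λ = 1/15.77 = 0.0634115 per minute.
Set 1 − e^(−λt) = 0.9, so t = −ln(0.1)/λ = 2.3026/0.0634115 ≈ 36.3118 minutes.

36.31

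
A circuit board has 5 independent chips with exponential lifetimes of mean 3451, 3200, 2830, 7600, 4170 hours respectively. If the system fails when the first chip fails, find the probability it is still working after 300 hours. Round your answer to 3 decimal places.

0.672

The first failure time is exponential with rate Σλ_i = 1/3451 + 1/3200 + 1/2830 + 1/7600 + 1/4170 = 0.00132702 per hour.
P(min > 300) = e^(−0.00132702·300) = e^(−0.3981) ≈ 0.672.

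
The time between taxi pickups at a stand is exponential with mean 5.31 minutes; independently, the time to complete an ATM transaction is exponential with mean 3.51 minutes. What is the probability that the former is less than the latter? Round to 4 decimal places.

0.3980

λ_1 = 1/5.31 = 0.188324, λ_2 = 1/3.51 = 0.2849.
For independent exponentials, P(the former < the latter) = λ_1/(λ_1+λ_2) = 0.188324/0.473224 ≈ 0.3980.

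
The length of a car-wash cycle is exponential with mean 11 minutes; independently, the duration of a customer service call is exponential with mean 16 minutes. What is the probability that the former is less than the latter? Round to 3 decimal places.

λ_1 = 1/11 = 0.0909091, λ_2 = 1/16 = 0.0625.
For independent exponentials, P(the former < the latter) = λ_1/(λ_1+λ_2) = 0.0909091/0.153409 ≈ 0.593.

0.593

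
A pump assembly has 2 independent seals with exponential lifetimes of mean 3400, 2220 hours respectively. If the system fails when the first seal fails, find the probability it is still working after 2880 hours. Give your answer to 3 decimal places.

0.117

The first failure time is exponential with rate Σλ_i = 1/3400 + 1/2220 = 0.000744568 per hour.
P(min > 2880) = e^(−0.000744568·2880) = e^(−2.1444) ≈ 0.117.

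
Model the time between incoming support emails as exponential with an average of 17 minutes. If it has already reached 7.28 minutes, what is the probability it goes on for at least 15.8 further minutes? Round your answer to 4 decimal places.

The rate is λ = 1/17 = 0.0588235 per minute.
The exponential is memoryless, so the remaining time is again Exp(λ): the condition X > 7.28 is irrelevant.
P(X > 15.8) = e^(−0.92941) ≈ 0.3948.

0.3948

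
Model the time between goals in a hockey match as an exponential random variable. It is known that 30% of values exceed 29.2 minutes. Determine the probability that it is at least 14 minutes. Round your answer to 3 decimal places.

e^(−λ·29.2) = 0.30 ⇒ λ = −ln(0.30)/29.2 = 0.0412319.
P(X > 14) = e^(−0.0412319·14) = e^(−0.57725) ≈ 0.561.

0.561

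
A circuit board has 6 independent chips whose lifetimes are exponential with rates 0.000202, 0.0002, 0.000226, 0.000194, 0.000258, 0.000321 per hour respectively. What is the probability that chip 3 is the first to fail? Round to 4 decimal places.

The time to first failure is exponential with rate Σλ = 0.000202 + 0.0002 + 0.000226 + 0.000194 + 0.000258 + 0.000321 = 0.001401.
P(chip 3 first) = λ_3/Σλ = 0.000226/0.001401 ≈ 0.1613.

0.1613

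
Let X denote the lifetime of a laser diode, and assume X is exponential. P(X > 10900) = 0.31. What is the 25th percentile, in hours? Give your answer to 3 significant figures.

e^(−λ·10900) = 0.31 ⇒ λ = −ln(0.31)/10900 = 0.000107448.
25th percentile: 1 − e^(−λt) = 0.25, t = −ln(0.75)/λ = 2677.41 hours.

2680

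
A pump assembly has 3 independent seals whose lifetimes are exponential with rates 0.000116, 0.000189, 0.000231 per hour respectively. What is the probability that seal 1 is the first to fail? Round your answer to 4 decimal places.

0.2164

The time to first failure is exponential with rate Σλ = 0.000116 + 0.000189 + 0.000231 = 0.000536.
P(seal 1 first) = λ_1/Σλ = 0.000116/0.000536 ≈ 0.2164.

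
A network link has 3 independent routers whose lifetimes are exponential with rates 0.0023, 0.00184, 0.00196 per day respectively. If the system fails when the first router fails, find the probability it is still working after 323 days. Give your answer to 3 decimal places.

0.139

The time to first failure is exponential with rate Σλ = 0.0023 + 0.00184 + 0.00196 = 0.0061.
P(min > 323) = e^(−0.0061·323) = e^(−1.9703) ≈ 0.139.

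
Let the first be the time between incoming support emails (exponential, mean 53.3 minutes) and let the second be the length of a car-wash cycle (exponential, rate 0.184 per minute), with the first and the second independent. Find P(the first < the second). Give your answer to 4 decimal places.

λ_1 = 1/53.3 = 0.0187617, λ_2 = 0.184.
For independent exponentials, P(the first < the second) = λ_1/(λ_1+λ_2) = 0.0187617/0.202762 ≈ 0.0925.

0.0925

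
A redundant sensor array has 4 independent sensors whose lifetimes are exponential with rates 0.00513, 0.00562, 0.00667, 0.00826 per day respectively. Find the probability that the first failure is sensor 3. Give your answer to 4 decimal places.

0.2597

The time to first failure is exponential with rate Σλ = 0.00513 + 0.00562 + 0.00667 + 0.00826 = 0.02568.
P(sensor 3 first) = λ_3/Σλ = 0.00667/0.02568 ≈ 0.2597.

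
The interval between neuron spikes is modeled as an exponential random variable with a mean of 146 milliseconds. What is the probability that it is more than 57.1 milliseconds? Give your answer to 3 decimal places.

0.676

The rate is λ = 1/146 = 0.00684932 per millisecond.
P(X > 57.1) = e^(−λ·57.1) = e^(−0.3911) ≈ 0.676.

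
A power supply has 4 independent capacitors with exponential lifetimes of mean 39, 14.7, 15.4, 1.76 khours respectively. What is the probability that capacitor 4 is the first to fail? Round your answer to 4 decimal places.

Rates: λ_i = 1/mean_i → 0.025641, 0.0680272, 0.0649351, 0.568182; Σλ = 0.726785.
P(capacitor 4 first) = λ_4/Σλ = 0.568182/0.726785 ≈ 0.7818.

0.7818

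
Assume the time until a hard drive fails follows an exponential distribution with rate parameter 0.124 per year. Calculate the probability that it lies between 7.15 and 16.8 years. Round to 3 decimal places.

0.288

P(7.15 < X < 16.8) = e^(−λ·7.15) − e^(−λ·16.8) = 0.41205 − 0.12453 ≈ 0.288.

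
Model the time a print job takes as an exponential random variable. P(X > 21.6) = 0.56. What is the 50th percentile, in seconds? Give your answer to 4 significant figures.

25.82

e^(−λ·21.6) = 0.56 ⇒ λ = −ln(0.56)/21.6 = 0.0268434.
50th percentile: 1 − e^(−λt) = 0.5, t = −ln(0.5)/λ = 25.8218 seconds.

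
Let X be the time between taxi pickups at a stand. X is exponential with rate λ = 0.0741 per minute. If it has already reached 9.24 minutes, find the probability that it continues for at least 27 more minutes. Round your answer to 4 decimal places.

P(X > s+t | X > s) = e^(−λ(s+t))/e^(−λs) = e^(−λt), independent of s = 9.24.
P(X > 27) = e^(−2.0007) ≈ 0.1352.

0.1352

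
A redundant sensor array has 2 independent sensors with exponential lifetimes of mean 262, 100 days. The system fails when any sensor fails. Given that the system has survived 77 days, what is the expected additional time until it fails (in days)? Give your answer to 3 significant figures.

72.4

First-failure rate Σλ = 1/262 + 1/100 = 0.0138168.
By memorylessness the expected residual is 1/Σλ = 72.3757 days, regardless of the 77 already elapsed.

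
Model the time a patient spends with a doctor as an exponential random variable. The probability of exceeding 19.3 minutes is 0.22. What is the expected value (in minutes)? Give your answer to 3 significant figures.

e^(−λ·19.3) = 0.22 ⇒ λ = −ln(0.22)/19.3 = 0.0784522.
Mean = 1/λ = 12.7466 minutes.

12.7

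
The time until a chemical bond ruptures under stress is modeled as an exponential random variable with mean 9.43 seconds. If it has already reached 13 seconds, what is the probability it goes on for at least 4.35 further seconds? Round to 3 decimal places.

0.630

The rate is λ = 1/9.43 = 0.106045 per second.
By the memoryless property, P(X > 13+4.35 | X > 13) = P(X > 4.35).
P(X > 4.35) = e^(−0.46129) ≈ 0.630.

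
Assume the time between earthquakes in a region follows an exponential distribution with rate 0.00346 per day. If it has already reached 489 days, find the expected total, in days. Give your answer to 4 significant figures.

By memorylessness, E[X | X > 489] = 489 + 1/λ = 489 + 289.017 = 778.017 days.

778.0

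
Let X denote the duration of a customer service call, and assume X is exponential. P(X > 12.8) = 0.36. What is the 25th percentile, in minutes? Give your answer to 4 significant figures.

3.604

e^(−λ·12.8) = 0.36 ⇒ λ = −ln(0.36)/12.8 = 0.0798165.
25th percentile: 1 − e^(−λt) = 0.25, t = −ln(0.75)/λ = 3.60429 minutes.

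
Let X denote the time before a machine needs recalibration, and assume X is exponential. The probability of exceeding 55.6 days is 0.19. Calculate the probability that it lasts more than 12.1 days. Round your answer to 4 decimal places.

0.6967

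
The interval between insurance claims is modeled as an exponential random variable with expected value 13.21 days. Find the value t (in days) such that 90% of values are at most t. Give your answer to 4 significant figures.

30.42

The rate is λ = 1/13.21 = 0.0757002 per day.
Set 1 − e^(−λt) = 0.9, so t = −ln(0.1)/λ = 2.3026/0.0757002 ≈ 30.4171 days.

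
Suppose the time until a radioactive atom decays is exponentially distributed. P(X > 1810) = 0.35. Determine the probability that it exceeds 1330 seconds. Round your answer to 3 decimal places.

0.462

e^(−λ·1810) = 0.35 ⇒ λ = −ln(0.35)/1810 = 0.000580012.
P(X > 1330) = e^(−0.000580012·1330) = e^(−0.77142) ≈ 0.462.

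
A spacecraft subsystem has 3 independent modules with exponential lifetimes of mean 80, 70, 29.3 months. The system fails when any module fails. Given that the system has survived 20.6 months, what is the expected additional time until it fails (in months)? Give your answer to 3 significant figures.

First-failure rate Σλ = 1/80 + 1/70 + 1/29.3 = 0.0609154.
By memorylessness the expected residual is 1/Σλ = 16.4162 months, regardless of the 20.6 already elapsed.

16.4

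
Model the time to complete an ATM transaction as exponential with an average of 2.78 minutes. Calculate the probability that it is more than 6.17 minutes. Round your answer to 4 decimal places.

0.1087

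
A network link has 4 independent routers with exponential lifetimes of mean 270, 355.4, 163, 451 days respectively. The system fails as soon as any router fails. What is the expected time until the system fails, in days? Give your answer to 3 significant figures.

67.3

The first failure time is exponential with rate Σλ_i = 1/270 + 1/355.4 + 1/163 + 1/451 = 0.0148697 per day.
E[min] = 1/Σλ = 1/0.0148697 = 67.2509 days.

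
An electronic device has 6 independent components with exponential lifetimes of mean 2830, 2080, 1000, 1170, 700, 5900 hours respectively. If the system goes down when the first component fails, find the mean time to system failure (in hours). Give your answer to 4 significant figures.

233.3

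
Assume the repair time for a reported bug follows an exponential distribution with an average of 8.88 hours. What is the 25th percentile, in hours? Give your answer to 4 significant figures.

The rate is λ = 1/8.88 = 0.112613 per hour.
Set 1 − e^(−λt) = 0.25, so t = −ln(0.75)/λ = 0.28768/0.112613 ≈ 2.55462 hours.

2.555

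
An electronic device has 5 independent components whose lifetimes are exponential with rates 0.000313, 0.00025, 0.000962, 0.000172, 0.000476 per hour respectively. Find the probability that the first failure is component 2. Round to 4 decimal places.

0.1150

The time to first failure is exponential with rate Σλ = 0.000313 + 0.00025 + 0.000962 + 0.000172 + 0.000476 = 0.002173.
P(component 2 first) = λ_2/Σλ = 0.00025/0.002173 ≈ 0.1150.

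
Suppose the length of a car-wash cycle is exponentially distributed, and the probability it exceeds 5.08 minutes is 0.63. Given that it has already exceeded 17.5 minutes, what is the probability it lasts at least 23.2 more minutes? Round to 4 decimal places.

From e^(−λ·5.08) = 0.63, λ = −ln(0.63)/5.08 = 0.0909519.
Memoryless: P(X > 17.5+23.2 | X > 17.5) = P(X > 23.2) = e^(−0.0909519·23.2) ≈ 0.1212.

0.1212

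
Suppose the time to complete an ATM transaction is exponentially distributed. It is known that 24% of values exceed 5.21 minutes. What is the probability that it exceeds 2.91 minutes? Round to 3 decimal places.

0.451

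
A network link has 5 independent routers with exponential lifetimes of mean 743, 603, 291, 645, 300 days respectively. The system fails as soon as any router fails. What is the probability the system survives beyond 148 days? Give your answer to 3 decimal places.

0.187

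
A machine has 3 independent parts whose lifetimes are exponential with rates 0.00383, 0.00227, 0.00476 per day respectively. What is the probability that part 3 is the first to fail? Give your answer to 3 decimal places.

0.438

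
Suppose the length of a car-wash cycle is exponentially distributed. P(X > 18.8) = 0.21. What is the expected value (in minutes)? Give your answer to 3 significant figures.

12.0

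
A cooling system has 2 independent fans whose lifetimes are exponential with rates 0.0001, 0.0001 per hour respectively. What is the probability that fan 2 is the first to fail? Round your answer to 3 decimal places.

0.500

The time to first failure is exponential with rate Σλ = 0.0001 + 0.0001 = 0.0002.
P(fan 2 first) = λ_2/Σλ = 0.0001/0.0002 ≈ 0.500.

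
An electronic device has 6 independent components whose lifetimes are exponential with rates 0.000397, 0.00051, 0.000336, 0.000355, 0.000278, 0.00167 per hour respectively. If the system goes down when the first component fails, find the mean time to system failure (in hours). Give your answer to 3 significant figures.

The time to first failure is exponential with rate Σλ = 0.000397 + 0.00051 + 0.000336 + 0.000355 + 0.000278 + 0.00167 = 0.003546.
E[min] = 1/Σλ = 1/0.003546 = 282.008 hours.

282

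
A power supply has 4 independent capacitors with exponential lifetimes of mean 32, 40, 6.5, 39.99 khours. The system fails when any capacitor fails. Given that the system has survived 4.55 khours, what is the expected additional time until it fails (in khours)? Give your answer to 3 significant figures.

First-failure rate Σλ = 1/32 + 1/40 + 1/6.5 + 1/39.99 = 0.235102.
By memorylessness the expected residual is 1/Σλ = 4.25347 khours, regardless of the 4.55 already elapsed.

4.25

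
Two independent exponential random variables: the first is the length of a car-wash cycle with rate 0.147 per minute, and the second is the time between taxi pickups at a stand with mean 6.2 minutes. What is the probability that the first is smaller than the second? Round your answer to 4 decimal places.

0.4768

λ_1 = 0.147, λ_2 = 1/6.2 = 0.16129.
For independent exponentials, P(the first < the second) = λ_1/(λ_1+λ_2) = 0.147/0.30829 ≈ 0.4768.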